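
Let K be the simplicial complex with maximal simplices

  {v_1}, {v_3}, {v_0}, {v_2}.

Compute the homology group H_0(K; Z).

Take the total order v_0 < v_1 < v_2 < v_3 on the vertex set. Then K (dimension 0) consists of the simplices:

  0-simplices (4): [v_0], [v_1], [v_2], [v_3]

giving chain groups C_0 ≅ Z^4.

From H_k ≅ ker(∂_k) / im(∂_{k+1}) we obtain:

  H_0: rank C_0 − rank ∂_1 = 4 − 0 = 4, and there is no ∂_1, so H_0 = Z^4.

H_0 = Z^4.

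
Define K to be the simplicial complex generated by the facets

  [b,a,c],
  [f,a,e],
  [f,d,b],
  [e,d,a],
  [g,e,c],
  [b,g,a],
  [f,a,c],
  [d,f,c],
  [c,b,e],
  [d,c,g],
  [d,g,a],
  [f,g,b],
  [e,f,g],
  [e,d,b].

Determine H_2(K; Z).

H_2 ≅ Z.

We work with the vertex ordering a < b < c < d < e < f < g. The simplices of K, each written with vertices in increasing order, are:

  0-simplices (7): a, b, c, d, e, f, g
  1-simplices (21): ab, ac, ad, ae, af, ag, bc, bd, be, bf, bg, cd, ce, cf, cg, de, df, dg, ef, eg, fg
  2-simplices (14): abc, abg, acf, ade, adg, aef, bce, bde, bdf, bfg, cdf, cdg, ceg, efg

Hence C_0 ≅ Z^7, C_1 ≅ Z^21, C_2 ≅ Z^14.

∂_1: C_1 → C_0 is given by ∂[p,q] = [q] − [p]. For instance
  ∂de = e − d.
The 7×21 boundary matrix has rank 6 and Smith normal form diag(1,1,1,1,1,1).

Boundary ∂_2: C_2 → C_1 acts by ∂[p,q,r] = [q,r] − [p,r] + [p,q]. For instance
  ∂bfg = fg − bg + bf,
  ∂abg = bg − ag + ab.
This gives a 21×14 integer matrix of rank 13; reducing to Smith normal form yields diagonal entries (1,1,1,1,1,1,1,1,1,1,1,1,1).

Computing H_k = (kernel of ∂_k) / (image of ∂_{k+1}):

  H_2: rank ker ∂_2 − rank ∂_3 = (14 − 13) − 0 = 1, and there is no ∂_3, so H_2 ≅ Z.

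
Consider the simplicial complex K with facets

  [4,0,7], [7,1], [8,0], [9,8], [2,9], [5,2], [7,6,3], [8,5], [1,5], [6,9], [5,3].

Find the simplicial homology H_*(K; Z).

K has 10 vertices, 15 edges, 2 triangles.
rank ∂_0 = 0, rank ∂_1 = 9 ⇒ b_0 = 10 − 0 − 9 = 1; all invariant factors of ∂_1 are 1 so no torsion. So H_0 = Z.
rank ∂_1 = 9, rank ∂_2 = 2 ⇒ b_1 = 15 − 9 − 2 = 4; all invariant factors of ∂_2 are 1 so no torsion. So H_1 = Z^4.
rank ∂_2 = 2, rank ∂_3 = 0 ⇒ b_2 = 2 − 2 − 0 = 0. So H_2 = 0.

H_0 ≅ Z,  H_1 ≅ Z^4,  H_2 = 0.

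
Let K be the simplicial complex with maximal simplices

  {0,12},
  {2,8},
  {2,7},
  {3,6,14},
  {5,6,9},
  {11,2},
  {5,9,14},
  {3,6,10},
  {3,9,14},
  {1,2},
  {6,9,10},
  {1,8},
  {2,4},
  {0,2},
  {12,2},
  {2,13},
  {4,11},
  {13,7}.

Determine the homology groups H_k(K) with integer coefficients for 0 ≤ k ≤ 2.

We work with the vertex ordering 0 < 1 < 2 < 3 < 4 < 5 < 6 < 7 < 8 < 9 < 10 < 11 < 12 < 13 < 14. The simplices of K, each written with vertices in increasing order, are:

  0-simplices (15): [0], [1], [2], [3], [4], [5], [6], [7], [8], [9], [10], [11], [12], [13], [14]
  1-simplices (24): (24 of them)
  2-simplices (6): [3,6,10], [3,6,14], [3,9,14], [5,6,9], [5,9,14], [6,9,10]

Hence C_0 ≅ Z^15, C_1 ≅ Z^24, C_2 ≅ Z^6.

The boundary map ∂_1: C_1 → C_0 is given by ∂[p,q] = [q] − [p]. For instance
  ∂[3,9] = [9] − [3].
As a 15×24 matrix over Z this has rank 13, with invariant factors (1,1,1,1,1,1,1,1,1,1,1,1,1).

Boundary ∂_2: C_2 → C_1 sends each 2-simplex [p,q,r] to [q,r] − [p,r] + [p,q]. For instance
  ∂[5,6,9] = [6,9] − [5,9] + [5,6],
  ∂[6,9,10] = [9,10] − [6,10] + [6,9].
This gives a 24×6 integer matrix of rank 6; reducing to Smith normal form yields diagonal entries (1,1,1,1,1,1).

Computing H_k = (kernel of ∂_k) / (image of ∂_{k+1}):

  H_0: rank C_0 − rank ∂_1 = 15 − 13 = 2, and the invariant factors of ∂_1 are all 1, so H_0 ≅ Z^2.
  H_1: rank ker ∂_1 − rank ∂_2 = (24 − 13) − 6 = 5, and the invariant factors of ∂_2 are all 1, so H_1 ≅ Z^5.
  H_2: rank ker ∂_2 − rank ∂_3 = (6 − 6) − 0 = 0, and there is no ∂_3, so H_2 ≅ 0.

(K is a triangulation of the disjoint union of a wedge of 4 circles and the cylinder S^1 x I.)

H_0 ≅ Z^2,  H_1 ≅ Z^5,  H_2 = 0.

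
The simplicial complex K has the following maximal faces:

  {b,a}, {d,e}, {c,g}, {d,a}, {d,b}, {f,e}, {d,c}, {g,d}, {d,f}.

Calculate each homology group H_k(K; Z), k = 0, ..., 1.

We work with the vertex ordering a < b < c < d < e < f < g. The simplices of K, each written with vertices in increasing order, are:

  0-simplices (7): a, b, c, d, e, f, g
  1-simplices (9): ab, ad, bd, cd, cg, de, df, dg, ef

Hence C_0 ≅ Z^7, C_1 ≅ Z^9.

Boundary ∂_1: C_1 → C_0 maps an edge to its endpoints' difference, ∂[p,q] = q − p. For instance
  ∂ef = f − e.
The resulting 7×9 matrix has rank 6, and its Smith normal form has invariant factors (1,1,1,1,1,1).

Now H_k = ker ∂_k / im ∂_{k+1}, so:

  H_0: rank C_0 − rank ∂_1 = 7 − 6 = 1, and the invariant factors of ∂_1 are all 1, so H_0 ≅ Z.
  H_1: rank ker ∂_1 − rank ∂_2 = (9 − 6) − 0 = 3, and there is no ∂_2, so H_1 ≅ Z^3.

(K is a triangulation of a wedge of 3 circles.)

H_0 ≅ Z,  H_1 ≅ Z^3.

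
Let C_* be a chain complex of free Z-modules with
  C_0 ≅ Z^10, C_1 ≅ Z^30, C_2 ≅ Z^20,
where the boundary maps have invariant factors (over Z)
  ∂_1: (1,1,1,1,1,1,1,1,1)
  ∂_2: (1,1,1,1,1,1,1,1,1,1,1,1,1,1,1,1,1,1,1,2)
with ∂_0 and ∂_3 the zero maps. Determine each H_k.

H_0: b_0 = 10 − 0 − 9 = 1; torsion from ∂_1 factors > 1: none. So H_0 = Z.
H_1: b_1 = 30 − 9 − 20 = 1; torsion from ∂_2 factors > 1: [2]. So H_1 = Z ⊕ Z/2.
H_2: b_2 = 20 − 20 − 0 = 0; torsion from ∂_3 factors > 1: none. So H_2 = 0.

H_0 = Z,  H_1 = Z ⊕ Z/2,  H_2 = 0.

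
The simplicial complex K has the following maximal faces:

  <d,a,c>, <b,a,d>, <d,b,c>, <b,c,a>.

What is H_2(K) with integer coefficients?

H_2 = Z.

Order the vertices as a < b < c < d. Listing each simplex with vertices in this order, K has dimension 2 with simplices:

  0-simplices (4): a, b, c, d
  1-simplices (6): ab, ac, ad, bc, bd, cd
  2-simplices (4): abc, abd, acd, bcd

giving chain groups C_0 ≅ Z^4, C_1 ≅ Z^6, C_2 ≅ Z^4.

Boundary ∂_1: C_1 → C_0 is given by ∂[p,q] = [q] − [p]. For instance
  ∂bc = c − b.
As a 4×6 matrix over Z this has rank 3, with invariant factors (1,1,1).

Boundary ∂_2: C_2 → C_1 maps a triangle to the signed sum of its edges. For instance
  ∂acd = cd − ad + ac,
  ∂abd = bd − ad + ab.
This gives a 6×4 integer matrix of rank 3; reducing to Smith normal form yields diagonal entries (1,1,1).

Computing H_k = (kernel of ∂_k) / (image of ∂_{k+1}):

  H_2: rank ker ∂_2 − rank ∂_3 = (4 − 3) − 0 = 1, and there is no ∂_3, so H_2 ≅ Z.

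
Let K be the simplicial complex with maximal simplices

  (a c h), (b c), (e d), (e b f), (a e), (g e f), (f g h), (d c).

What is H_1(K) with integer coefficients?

H_1 = Z^3.

We work with the vertex ordering a < b < c < d < e < f < g < h. The simplices of K, each written with vertices in increasing order, are:

  0-simplices (8): a, b, c, d, e, f, g, h
  1-simplices (14): ac, ae, ah, bc, be, bf, cd, ch, de, ef, eg, fg, fh, gh
  2-simplices (4): ach, bef, efg, fgh

Hence C_0 ≅ Z^8, C_1 ≅ Z^14, C_2 ≅ Z^4.

Boundary ∂_1: C_1 → C_0 maps an edge to its endpoints' difference, ∂[p,q] = q − p. For instance
  ∂de = e − d.
The resulting 8×14 matrix has rank 7, and its Smith normal form has invariant factors (1,1,1,1,1,1,1).

∂_2: C_2 → C_1 acts by ∂[p,q,r] = [q,r] − [p,r] + [p,q]. For instance
  ∂efg = fg − eg + ef,
  ∂fgh = gh − fh + fg.
The resulting 14×4 matrix has rank 4, and its Smith normal form has invariant factors (1,1,1,1).

From H_k ≅ ker(∂_k) / im(∂_{k+1}) we obtain:

  H_1: rank ker ∂_1 − rank ∂_2 = (14 − 7) − 4 = 3, and the invariant factors of ∂_2 are all 1, so H_1 = Z^3.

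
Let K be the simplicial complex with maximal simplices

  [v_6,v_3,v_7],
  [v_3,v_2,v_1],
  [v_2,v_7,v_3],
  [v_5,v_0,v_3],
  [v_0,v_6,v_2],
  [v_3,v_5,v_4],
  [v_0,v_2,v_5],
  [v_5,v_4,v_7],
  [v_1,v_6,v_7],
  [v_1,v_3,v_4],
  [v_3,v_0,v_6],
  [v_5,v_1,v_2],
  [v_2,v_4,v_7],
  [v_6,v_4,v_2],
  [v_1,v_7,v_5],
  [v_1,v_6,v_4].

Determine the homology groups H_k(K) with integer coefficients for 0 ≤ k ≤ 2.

Take the total order v_0 < v_1 < v_2 < v_3 < v_4 < v_5 < v_6 < v_7 on the vertex set. Then K (dimension 2) consists of the simplices:

  0-simplices (8): [v_0], [v_1], [v_2], [v_3], [v_4], [v_5], [v_6], [v_7]
  1-simplices (24): (24 of them)
  2-simplices (16): (16 of them)

Hence C_0 ≅ Z^8, C_1 ≅ Z^24, C_2 ≅ Z^16.

The boundary map ∂_1: C_1 → C_0 maps an edge to its endpoints' difference, ∂[p,q] = q − p. For instance
  ∂[v_0,v_6] = [v_6] − [v_0].
This gives a 8×24 integer matrix of rank 7; reducing to Smith normal form yields diagonal entries (1,1,1,1,1,1,1).

Boundary ∂_2: C_2 → C_1 acts by ∂[p,q,r] = [q,r] − [p,r] + [p,q]. For instance
  ∂[v_1,v_2,v_5] = [v_2,v_5] − [v_1,v_5] + [v_1,v_2],
  ∂[v_0,v_2,v_6] = [v_2,v_6] − [v_0,v_6] + [v_0,v_2].
The resulting 24×16 matrix has rank 15, and its Smith normal form has invariant factors (1,1,1,1,1,1,1,1,1,1,1,1,1,1,1).

Reading off H_k = ker ∂_k / im ∂_{k+1}:

  H_0: rank C_0 − rank ∂_1 = 8 − 7 = 1, and the invariant factors of ∂_1 are all 1, so H_0 ≅ Z.
  H_1: rank ker ∂_1 − rank ∂_2 = (24 − 7) − 15 = 2, and the invariant factors of ∂_2 are all 1, so H_1 ≅ Z^2.
  H_2: rank ker ∂_2 − rank ∂_3 = (16 − 15) − 0 = 1, and there is no ∂_3, so H_2 ≅ Z.

(K is a triangulation of the torus T^2.)

H_0 = Z,  H_1 = Z^2,  H_2 = Z.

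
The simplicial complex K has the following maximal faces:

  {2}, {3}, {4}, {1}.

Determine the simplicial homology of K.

K has 4 vertices.
rank ∂_0 = 0, rank ∂_1 = 0 ⇒ b_0 = 4 − 0 − 0 = 4. So H_0 = Z^4.

H_0 ≅ Z^4.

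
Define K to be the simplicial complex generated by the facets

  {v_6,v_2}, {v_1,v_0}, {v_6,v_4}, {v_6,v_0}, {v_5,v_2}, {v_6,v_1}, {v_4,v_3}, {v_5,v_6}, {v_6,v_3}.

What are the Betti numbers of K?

b_0 = 1, b_1 = 3.

Fix the vertex order v_0 < v_1 < v_2 < v_3 < v_4 < v_5 < v_6 and write every simplex with vertices in increasing order. Then dim K = 1 and the simplices of K are:

  0-simplices (7): [v_0], [v_1], [v_2], [v_3], [v_4], [v_5], [v_6]
  1-simplices (9): [v_0,v_1], [v_0,v_6], [v_1,v_6], [v_2,v_5], [v_2,v_6], [v_3,v_4], [v_3,v_6], [v_4,v_6], [v_5,v_6]

giving chain groups C_0 ≅ Z^7, C_1 ≅ Z^9.

Boundary ∂_1: C_1 → C_0 maps an edge to its endpoints' difference, ∂[p,q] = q − p. For instance
  ∂[v_4,v_6] = [v_6] − [v_4].
The resulting 7×9 matrix has rank 6, and its Smith normal form has invariant factors (1,1,1,1,1,1).

From H_k ≅ ker(∂_k) / im(∂_{k+1}) we obtain:

  H_0: rank C_0 − rank ∂_1 = 7 − 6 = 1, and the invariant factors of ∂_1 are all 1, so H_0 ≅ Z.
  H_1: rank ker ∂_1 − rank ∂_2 = (9 − 6) − 0 = 3, and there is no ∂_2, so H_1 ≅ Z^3.

Hence the Betti numbers are b_0 = 1, b_1 = 3.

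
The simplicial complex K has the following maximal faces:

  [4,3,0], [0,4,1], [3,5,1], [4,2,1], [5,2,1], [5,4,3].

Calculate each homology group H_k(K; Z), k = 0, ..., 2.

We work with the vertex ordering 0 < 1 < 2 < 3 < 4 < 5. The simplices of K, each written with vertices in increasing order, are:

  0-simplices (6): [0], [1], [2], [3], [4], [5]
  1-simplices (12): [0,1], [0,3], [0,4], [1,2], [1,3], [1,4], [1,5], [2,4], [2,5], [3,4], [3,5], [4,5]
  2-simplices (6): [0,1,4], [0,3,4], [1,2,4], [1,2,5], [1,3,5], [3,4,5]

Hence C_0 ≅ Z^6, C_1 ≅ Z^12, C_2 ≅ Z^6.

The boundary map ∂_1: C_1 → C_0 sends each edge [p,q] (with p < q) to q − p.
This gives a 6×12 integer matrix of rank 5; reducing to Smith normal form yields diagonal entries (1,1,1,1,1).

Boundary ∂_2: C_2 → C_1 acts by ∂[p,q,r] = [q,r] − [p,r] + [p,q]. For instance
  ∂[1,2,4] = [2,4] − [1,4] + [1,2],
  ∂[0,3,4] = [3,4] − [0,4] + [0,3].
The 12×6 boundary matrix has rank 6 and Smith normal form diag(1,1,1,1,1,1).

Computing H_k = (kernel of ∂_k) / (image of ∂_{k+1}):

  H_0: rank C_0 − rank ∂_1 = 6 − 5 = 1, and the invariant factors of ∂_1 are all 1, so H_0 = Z.
  H_1: rank ker ∂_1 − rank ∂_2 = (12 − 5) − 6 = 1, and the invariant factors of ∂_2 are all 1, so H_1 = Z.
  H_2: rank ker ∂_2 − rank ∂_3 = (6 − 6) − 0 = 0, and there is no ∂_3, so H_2 = 0.

(K is a triangulation of the cylinder S^1 x I.)

H_0 = Z,  H_1 = Z,  H_2 = 0.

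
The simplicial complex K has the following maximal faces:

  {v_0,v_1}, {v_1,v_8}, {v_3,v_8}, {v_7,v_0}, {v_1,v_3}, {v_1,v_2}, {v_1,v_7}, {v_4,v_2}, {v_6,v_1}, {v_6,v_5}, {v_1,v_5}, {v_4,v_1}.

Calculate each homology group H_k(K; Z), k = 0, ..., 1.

Order the vertices as v_0 < v_1 < v_2 < v_3 < v_4 < v_5 < v_6 < v_7 < v_8. Listing each simplex with vertices in this order, K has dimension 1 with simplices:

  0-simplices (9): [v_0], [v_1], [v_2], [v_3], [v_4], [v_5], [v_6], [v_7], [v_8]
  1-simplices (12): [v_0,v_1], [v_0,v_7], [v_1,v_2], [v_1,v_3], [v_1,v_4], [v_1,v_5], [v_1,v_6], [v_1,v_7], [v_1,v_8], [v_2,v_4], [v_3,v_8], [v_5,v_6]

giving chain groups C_0 ≅ Z^9, C_1 ≅ Z^12.

The boundary map ∂_1: C_1 → C_0 maps an edge to its endpoints' difference, ∂[p,q] = q − p. For instance
  ∂[v_1,v_5] = [v_5] − [v_1].
The 9×12 boundary matrix has rank 8 and Smith normal form diag(1,1,1,1,1,1,1,1).

Now H_k = ker ∂_k / im ∂_{k+1}, so:

  H_0: rank C_0 − rank ∂_1 = 9 − 8 = 1, and the invariant factors of ∂_1 are all 1, so H_0 ≅ Z.
  H_1: rank ker ∂_1 − rank ∂_2 = (12 − 8) − 0 = 4, and there is no ∂_2, so H_1 ≅ Z^4.

H_0 = Z,  H_1 = Z^4.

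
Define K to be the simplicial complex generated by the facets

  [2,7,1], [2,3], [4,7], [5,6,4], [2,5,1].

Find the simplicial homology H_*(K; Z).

H_0 = Z,  H_1 = Z,  H_2 = 0.

Take the total order 1 < 2 < 3 < 4 < 5 < 6 < 7 on the vertex set. Then K (dimension 2) consists of the simplices:

  0-simplices (7): [1], [2], [3], [4], [5], [6], [7]
  1-simplices (10): [1,2], [1,5], [1,7], [2,3], [2,5], [2,7], [4,5], [4,6], [4,7], [5,6]
  2-simplices (3): [1,2,5], [1,2,7], [4,5,6]

Hence C_0 ≅ Z^7, C_1 ≅ Z^10, C_2 ≅ Z^3.

∂_1: C_1 → C_0 sends each edge [p,q] (with p < q) to q − p.
The 7×10 boundary matrix has rank 6 and Smith normal form diag(1,1,1,1,1,1).

The boundary map ∂_2: C_2 → C_1 sends each 2-simplex [p,q,r] to [q,r] − [p,r] + [p,q]. For instance
  ∂[1,2,7] = [2,7] − [1,7] + [1,2],
  ∂[1,2,5] = [2,5] − [1,5] + [1,2].
This gives a 10×3 integer matrix of rank 3; reducing to Smith normal form yields diagonal entries (1,1,1).

From H_k ≅ ker(∂_k) / im(∂_{k+1}) we obtain:

  H_0: rank C_0 − rank ∂_1 = 7 − 6 = 1, and the invariant factors of ∂_1 are all 1, so H_0 = Z.
  H_1: rank ker ∂_1 − rank ∂_2 = (10 − 6) − 3 = 1, and the invariant factors of ∂_2 are all 1, so H_1 = Z.
  H_2: rank ker ∂_2 − rank ∂_3 = (3 − 3) − 0 = 0, and there is no ∂_3, so H_2 = 0.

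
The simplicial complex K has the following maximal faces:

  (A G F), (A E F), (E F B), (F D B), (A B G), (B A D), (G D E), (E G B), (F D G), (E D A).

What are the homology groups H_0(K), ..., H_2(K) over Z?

Order the vertices as A < B < D < E < F < G. Listing each simplex with vertices in this order, K has dimension 2 with simplices:

  0-simplices (6): A, B, D, E, F, G
  1-simplices (15): AB, AD, AE, AF, AG, BD, BE, BF, BG, DE, DF, DG, EF, EG, FG
  2-simplices (10): ABD, ABG, ADE, AEF, AFG, BDF, BEF, BEG, DEG, DFG

giving chain groups C_0 ≅ Z^6, C_1 ≅ Z^15, C_2 ≅ Z^10.

∂_1: C_1 → C_0 maps an edge to its endpoints' difference, ∂[p,q] = q − p.
The resulting 6×15 matrix has rank 5, and its Smith normal form has invariant factors (1,1,1,1,1).

The boundary map ∂_2: C_2 → C_1 sends each 2-simplex [p,q,r] to [q,r] − [p,r] + [p,q]. For instance
  ∂BEF = EF − BF + BE,
  ∂ABD = BD − AD + AB.
This gives a 15×10 integer matrix of rank 10; reducing to Smith normal form yields diagonal entries (1,1,1,1,1,1,1,1,1,2).

Now H_k = ker ∂_k / im ∂_{k+1}, so:

  H_0: rank C_0 − rank ∂_1 = 6 − 5 = 1, and the invariant factors of ∂_1 are all 1, so H_0 ≅ Z.
  H_1: rank ker ∂_1 − rank ∂_2 = (15 − 5) − 10 = 0, and ∂_2 has invariant factor 2 > 1, so H_1 ≅ Z/2Z.
  H_2: rank ker ∂_2 − rank ∂_3 = (10 − 10) − 0 = 0, and there is no ∂_3, so H_2 ≅ 0.

As a check, the Euler characteristic is 6 − 15 + 10 = 1, which agrees with 1 − 0 + 0 = 1.

H_0 ≅ Z,  H_1 ≅ Z/2Z,  H_2 = 0.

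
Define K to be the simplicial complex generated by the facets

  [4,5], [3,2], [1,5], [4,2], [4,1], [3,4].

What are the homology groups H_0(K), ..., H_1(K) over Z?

Fix the vertex order 1 < 2 < 3 < 4 < 5 and write every simplex with vertices in increasing order. Then dim K = 1 and the simplices of K are:

  0-simplices (5): [1], [2], [3], [4], [5]
  1-simplices (6): [1,4], [1,5], [2,3], [2,4], [3,4], [4,5]

so the chain groups are C_0 ≅ Z^5, C_1 ≅ Z^6.

Boundary ∂_1: C_1 → C_0 maps an edge to its endpoints' difference, ∂[p,q] = q − p.
The 5×6 boundary matrix has rank 4 and Smith normal form diag(1,1,1,1).

Computing H_k = (kernel of ∂_k) / (image of ∂_{k+1}):

  H_0: rank C_0 − rank ∂_1 = 5 − 4 = 1, and the invariant factors of ∂_1 are all 1, so H_0 = Z.
  H_1: rank ker ∂_1 − rank ∂_2 = (6 − 4) − 0 = 2, and there is no ∂_2, so H_1 = Z^2.

As a check, the Euler characteristic is 5 − 6 = -1, which agrees with 1 − 2 = -1.

H_0 = Z,  H_1 = Z^2.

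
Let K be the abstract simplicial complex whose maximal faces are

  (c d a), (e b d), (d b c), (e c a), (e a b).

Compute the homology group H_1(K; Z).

Take the total order a < b < c < d < e on the vertex set. Then K (dimension 2) consists of the simplices:

  0-simplices (5): a, b, c, d, e
  1-simplices (10): ab, ac, ad, ae, bc, bd, be, cd, ce, de
  2-simplices (5): abe, acd, ace, bcd, bde

Hence C_0 ≅ Z^5, C_1 ≅ Z^10, C_2 ≅ Z^5.

Boundary ∂_1: C_1 → C_0 maps an edge to its endpoints' difference, ∂[p,q] = q − p.
As a 5×10 matrix over Z this has rank 4, with invariant factors (1,1,1,1).

The boundary map ∂_2: C_2 → C_1 sends each 2-simplex [p,q,r] to [q,r] − [p,r] + [p,q]. For instance
  ∂ace = ce − ae + ac,
  ∂abe = be − ae + ab.
The 10×5 boundary matrix has rank 5 and Smith normal form diag(1,1,1,1,1).

Computing H_k = (kernel of ∂_k) / (image of ∂_{k+1}):

  H_1: rank ker ∂_1 − rank ∂_2 = (10 − 4) − 5 = 1, and the invariant factors of ∂_2 are all 1, so H_1 ≅ Z.

H_1 = Z.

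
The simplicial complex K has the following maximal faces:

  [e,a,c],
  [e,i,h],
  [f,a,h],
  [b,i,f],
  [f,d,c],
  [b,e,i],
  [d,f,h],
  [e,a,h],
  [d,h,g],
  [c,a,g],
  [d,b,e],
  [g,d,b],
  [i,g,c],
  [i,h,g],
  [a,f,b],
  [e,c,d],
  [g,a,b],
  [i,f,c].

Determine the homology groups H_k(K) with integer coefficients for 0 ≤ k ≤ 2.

Fix the vertex order a < b < c < d < e < f < g < h < i and write every simplex with vertices in increasing order. Then dim K = 2 and the simplices of K are:

  0-simplices (9): a, b, c, d, e, f, g, h, i
  1-simplices (27): ab, ac, ae, af, ag, ah, bd, be, bf, bg, bi, cd, ce, cf, cg, ci, de, df, dg, dh, eh, ei, fh, fi, gh, gi, hi
  2-simplices (18): abf, abg, ace, acg, aeh, afh, bde, bdg, bei, bfi, cde, cdf, cfi, cgi, dfh, dgh, ehi, ghi

so the chain groups are C_0 ≅ Z^9, C_1 ≅ Z^27, C_2 ≅ Z^18.

The boundary map ∂_1: C_1 → C_0 maps an edge to its endpoints' difference, ∂[p,q] = q − p. For instance
  ∂bg = g − b.
This gives a 9×27 integer matrix of rank 8; reducing to Smith normal form yields diagonal entries (1,1,1,1,1,1,1,1).

The boundary map ∂_2: C_2 → C_1 acts by ∂[p,q,r] = [q,r] − [p,r] + [p,q]. For instance
  ∂dfh = fh − dh + df,
  ∂bei = ei − bi + be.
This gives a 27×18 integer matrix of rank 17; reducing to Smith normal form yields diagonal entries (1,1,1,1,1,1,1,1,1,1,1,1,1,1,1,1,1).

From H_k ≅ ker(∂_k) / im(∂_{k+1}) we obtain:

  H_0: rank C_0 − rank ∂_1 = 9 − 8 = 1, and the invariant factors of ∂_1 are all 1, so H_0 = Z.
  H_1: rank ker ∂_1 − rank ∂_2 = (27 − 8) − 17 = 2, and the invariant factors of ∂_2 are all 1, so H_1 = Z^2.
  H_2: rank ker ∂_2 − rank ∂_3 = (18 − 17) − 0 = 1, and there is no ∂_3, so H_2 = Z.

H_0 ≅ Z,  H_1 ≅ Z^2,  H_2 ≅ Z.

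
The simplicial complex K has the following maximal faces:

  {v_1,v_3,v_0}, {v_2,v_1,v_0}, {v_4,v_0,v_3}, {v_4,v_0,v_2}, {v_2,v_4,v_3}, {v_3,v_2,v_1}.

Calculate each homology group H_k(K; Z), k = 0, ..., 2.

H_0 = Z,  H_1 = 0,  H_2 = Z.

Fix the vertex order v_0 < v_1 < v_2 < v_3 < v_4 and write every simplex with vertices in increasing order. Then dim K = 2 and the simplices of K are:

  0-simplices (5): [v_0], [v_1], [v_2], [v_3], [v_4]
  1-simplices (9): [v_0,v_1], [v_0,v_2], [v_0,v_3], [v_0,v_4], [v_1,v_2], [v_1,v_3], [v_2,v_3], [v_2,v_4], [v_3,v_4]
  2-simplices (6): [v_0,v_1,v_2], [v_0,v_1,v_3], [v_0,v_2,v_4], [v_0,v_3,v_4], [v_1,v_2,v_3], [v_2,v_3,v_4]

giving chain groups C_0 ≅ Z^5, C_1 ≅ Z^9, C_2 ≅ Z^6.

Boundary ∂_1: C_1 → C_0 maps an edge to its endpoints' difference, ∂[p,q] = q − p.
The resulting 5×9 matrix has rank 4, and its Smith normal form has invariant factors (1,1,1,1).

∂_2: C_2 → C_1 sends each 2-simplex [p,q,r] to [q,r] − [p,r] + [p,q]. For instance
  ∂[v_0,v_1,v_2] = [v_1,v_2] − [v_0,v_2] + [v_0,v_1],
  ∂[v_1,v_2,v_3] = [v_2,v_3] − [v_1,v_3] + [v_1,v_2].
As a 9×6 matrix over Z this has rank 5, with invariant factors (1,1,1,1,1).

Reading off H_k = ker ∂_k / im ∂_{k+1}:

  H_0: rank C_0 − rank ∂_1 = 5 − 4 = 1, and the invariant factors of ∂_1 are all 1, so H_0 = Z.
  H_1: rank ker ∂_1 − rank ∂_2 = (9 − 4) − 5 = 0, and the invariant factors of ∂_2 are all 1, so H_1 = 0.
  H_2: rank ker ∂_2 − rank ∂_3 = (6 − 5) − 0 = 1, and there is no ∂_3, so H_2 = Z.

As a check, the Euler characteristic is 5 − 9 + 6 = 2, which agrees with 1 − 0 + 1 = 2.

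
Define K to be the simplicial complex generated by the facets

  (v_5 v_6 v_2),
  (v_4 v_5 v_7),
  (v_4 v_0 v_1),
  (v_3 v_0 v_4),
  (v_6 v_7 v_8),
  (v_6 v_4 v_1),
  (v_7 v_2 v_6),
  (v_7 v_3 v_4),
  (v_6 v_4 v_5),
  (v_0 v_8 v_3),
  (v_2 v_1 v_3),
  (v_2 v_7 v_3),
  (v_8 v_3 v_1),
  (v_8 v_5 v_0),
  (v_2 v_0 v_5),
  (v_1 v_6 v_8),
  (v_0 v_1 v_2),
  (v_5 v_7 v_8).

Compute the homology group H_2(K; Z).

H_2 ≅ 0.

We work with the vertex ordering v_0 < v_1 < v_2 < v_3 < v_4 < v_5 < v_6 < v_7 < v_8. The simplices of K, each written with vertices in increasing order, are:

  0-simplices (9): [v_0], [v_1], [v_2], [v_3], [v_4], [v_5], [v_6], [v_7], [v_8]
  1-simplices (27): (27 of them)
  2-simplices (18): (18 of them)

so the chain groups are C_0 ≅ Z^9, C_1 ≅ Z^27, C_2 ≅ Z^18.

The boundary map ∂_1: C_1 → C_0 is given by ∂[p,q] = [q] − [p].
As a 9×27 matrix over Z this has rank 8, with invariant factors (1,1,1,1,1,1,1,1).

The boundary map ∂_2: C_2 → C_1 maps a triangle to the signed sum of its edges. For instance
  ∂[v_0,v_1,v_2] = [v_1,v_2] − [v_0,v_2] + [v_0,v_1],
  ∂[v_6,v_7,v_8] = [v_7,v_8] − [v_6,v_8] + [v_6,v_7].
The resulting 27×18 matrix has rank 18, and its Smith normal form has invariant factors (1,1,1,1,1,1,1,1,1,1,1,1,1,1,1,1,1,2).

Computing H_k = (kernel of ∂_k) / (image of ∂_{k+1}):

  H_2: rank ker ∂_2 − rank ∂_3 = (18 − 18) − 0 = 0, and there is no ∂_3, so H_2 = 0.

(K is a triangulation of the Klein bottle.)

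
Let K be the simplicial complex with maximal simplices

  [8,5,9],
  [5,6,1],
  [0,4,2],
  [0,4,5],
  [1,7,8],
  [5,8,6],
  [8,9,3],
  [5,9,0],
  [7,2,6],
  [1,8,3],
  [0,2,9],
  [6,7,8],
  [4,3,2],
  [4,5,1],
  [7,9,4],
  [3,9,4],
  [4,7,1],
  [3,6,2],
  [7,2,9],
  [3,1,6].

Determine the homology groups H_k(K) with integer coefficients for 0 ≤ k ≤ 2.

H_0 ≅ Z,  H_1 ≅ Z × Z/2,  H_2 = 0.

We work with the vertex ordering 0 < 1 < 2 < 3 < 4 < 5 < 6 < 7 < 8 < 9. The simplices of K, each written with vertices in increasing order, are:

  0-simplices (10): [0], [1], [2], [3], [4], [5], [6], [7], [8], [9]
  1-simplices (30): (30 of them)
  2-simplices (20): (20 of them)

so the chain groups are C_0 ≅ Z^10, C_1 ≅ Z^30, C_2 ≅ Z^20.

The boundary map ∂_1: C_1 → C_0 is given by ∂[p,q] = [q] − [p].
This gives a 10×30 integer matrix of rank 9; reducing to Smith normal form yields diagonal entries (1,1,1,1,1,1,1,1,1).

∂_2: C_2 → C_1 acts by ∂[p,q,r] = [q,r] − [p,r] + [p,q]. For instance
  ∂[2,7,9] = [7,9] − [2,9] + [2,7],
  ∂[4,7,9] = [7,9] − [4,9] + [4,7].
The resulting 30×20 matrix has rank 20, and its Smith normal form has invariant factors (1,1,1,1,1,1,1,1,1,1,1,1,1,1,1,1,1,1,1,2).

Now H_k = ker ∂_k / im ∂_{k+1}, so:

  H_0: rank C_0 − rank ∂_1 = 10 − 9 = 1, and the invariant factors of ∂_1 are all 1, so H_0 ≅ Z.
  H_1: rank ker ∂_1 − rank ∂_2 = (30 − 9) − 20 = 1, and ∂_2 has invariant factor 2 > 1, so H_1 ≅ Z × Z/2.
  H_2: rank ker ∂_2 − rank ∂_3 = (20 − 20) − 0 = 0, and there is no ∂_3, so H_2 ≅ 0.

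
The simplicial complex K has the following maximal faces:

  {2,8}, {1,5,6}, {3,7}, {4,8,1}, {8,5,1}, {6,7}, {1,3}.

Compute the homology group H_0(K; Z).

H_0 = Z.

K has 8 vertices, 11 edges, 3 triangles.
rank ∂_0 = 0, rank ∂_1 = 7 ⇒ b_0 = 8 − 0 − 7 = 1; all invariant factors of ∂_1 are 1 so no torsion. So H_0 = Z.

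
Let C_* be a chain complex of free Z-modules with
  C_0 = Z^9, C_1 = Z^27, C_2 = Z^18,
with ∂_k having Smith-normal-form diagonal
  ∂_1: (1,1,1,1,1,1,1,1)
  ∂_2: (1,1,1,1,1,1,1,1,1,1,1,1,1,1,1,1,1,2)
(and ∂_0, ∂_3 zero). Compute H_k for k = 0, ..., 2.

H_0: b_0 = 9 − 0 − 8 = 1; torsion from ∂_1 factors > 1: none. So H_0 ≅ Z.
H_1: b_1 = 27 − 8 − 18 = 1; torsion from ∂_2 factors > 1: [2]. So H_1 ≅ Z ⊕ Z/2.
H_2: b_2 = 18 − 18 − 0 = 0; torsion from ∂_3 factors > 1: none. So H_2 ≅ 0.

H_0 ≅ Z,  H_1 ≅ Z ⊕ Z/2,  H_2 = 0.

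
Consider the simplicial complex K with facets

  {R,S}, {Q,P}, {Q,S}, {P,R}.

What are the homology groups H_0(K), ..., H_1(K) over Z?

H_0 = Z,  H_1 = Z.

Take the total order P < Q < R < S on the vertex set. Then K (dimension 1) consists of the simplices:

  0-simplices (4): P, Q, R, S
  1-simplices (4): PQ, PR, QS, RS

so the chain groups are C_0 ≅ Z^4, C_1 ≅ Z^4.

∂_1: C_1 → C_0 maps an edge to its endpoints' difference, ∂[p,q] = q − p.
This gives a 4×4 integer matrix of rank 3; reducing to Smith normal form yields diagonal entries (1,1,1).

Now H_k = ker ∂_k / im ∂_{k+1}, so:

  H_0: rank C_0 − rank ∂_1 = 4 − 3 = 1, and the invariant factors of ∂_1 are all 1, so H_0 ≅ Z.
  H_1: rank ker ∂_1 − rank ∂_2 = (4 − 3) − 0 = 1, and there is no ∂_2, so H_1 ≅ Z.

As a check, the Euler characteristic is 4 − 4 = 0, which agrees with 1 − 1 = 0.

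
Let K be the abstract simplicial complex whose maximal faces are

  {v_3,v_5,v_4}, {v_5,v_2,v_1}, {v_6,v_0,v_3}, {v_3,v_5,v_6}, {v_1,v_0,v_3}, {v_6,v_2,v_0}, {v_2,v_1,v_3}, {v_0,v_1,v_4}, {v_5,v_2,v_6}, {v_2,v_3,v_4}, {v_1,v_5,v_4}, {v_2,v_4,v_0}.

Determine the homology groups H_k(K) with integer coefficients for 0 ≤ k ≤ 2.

H_0 = Z,  H_1 = Z_2,  H_2 = 0.

K has 7 vertices, 18 edges, 12 triangles.
rank ∂_0 = 0, rank ∂_1 = 6 ⇒ b_0 = 7 − 0 − 6 = 1; all invariant factors of ∂_1 are 1 so no torsion. So H_0 ≅ Z.
rank ∂_1 = 6, rank ∂_2 = 12 ⇒ b_1 = 18 − 6 − 12 = 0; ∂_2 has invariant factor(s) [2] giving torsion. So H_1 ≅ Z_2.
rank ∂_2 = 12, rank ∂_3 = 0 ⇒ b_2 = 12 − 12 − 0 = 0. So H_2 ≅ 0.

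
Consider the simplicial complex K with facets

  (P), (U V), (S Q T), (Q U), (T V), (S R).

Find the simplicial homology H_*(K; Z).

H_0 ≅ Z^2,  H_1 ≅ Z,  H_2 = 0.

Take the total order P < Q < R < S < T < U < V on the vertex set. Then K (dimension 2) consists of the simplices:

  0-simplices (7): P, Q, R, S, T, U, V
  1-simplices (7): QS, QT, QU, RS, ST, TV, UV
  2-simplices (1): QST

so the chain groups are C_0 ≅ Z^7, C_1 ≅ Z^7, C_2 ≅ Z^1.

∂_1: C_1 → C_0 sends each edge [p,q] (with p < q) to q − p. For instance
  ∂QT = T − Q.
The resulting 7×7 matrix has rank 5, and its Smith normal form has invariant factors (1,1,1,1,1).

∂_2: C_2 → C_1 maps a triangle to the signed sum of its edges. For instance
  ∂QST = ST − QT + QS.
As a 7×1 matrix over Z this has rank 1, with invariant factors (1).

Now H_k = ker ∂_k / im ∂_{k+1}, so:

  H_0: rank C_0 − rank ∂_1 = 7 − 5 = 2, and the invariant factors of ∂_1 are all 1, so H_0 = Z^2.
  H_1: rank ker ∂_1 − rank ∂_2 = (7 − 5) − 1 = 1, and the invariant factors of ∂_2 are all 1, so H_1 = Z.
  H_2: rank ker ∂_2 − rank ∂_3 = (1 − 1) − 0 = 0, and there is no ∂_3, so H_2 = 0.

As a check, the Euler characteristic is 7 − 7 + 1 = 1, which agrees with 2 − 1 + 0 = 1.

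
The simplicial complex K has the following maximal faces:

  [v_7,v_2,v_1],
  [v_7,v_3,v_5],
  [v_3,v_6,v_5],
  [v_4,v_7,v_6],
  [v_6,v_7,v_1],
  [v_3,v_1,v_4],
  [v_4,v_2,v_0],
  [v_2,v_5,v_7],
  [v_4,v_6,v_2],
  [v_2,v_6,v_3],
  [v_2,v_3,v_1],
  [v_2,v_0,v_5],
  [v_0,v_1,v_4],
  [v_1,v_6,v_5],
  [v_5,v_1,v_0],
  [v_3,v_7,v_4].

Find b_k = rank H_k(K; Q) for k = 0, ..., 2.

b_0 = 1, b_1 = 2, b_2 = 1.

K has 8 vertices, 24 edges, 16 triangles.
rank ∂_0 = 0, rank ∂_1 = 7 ⇒ b_0 = 8 − 0 − 7 = 1; all invariant factors of ∂_1 are 1 so no torsion. So H_0 ≅ Z.
rank ∂_1 = 7, rank ∂_2 = 15 ⇒ b_1 = 24 − 7 − 15 = 2; all invariant factors of ∂_2 are 1 so no torsion. So H_1 ≅ Z^2.
rank ∂_2 = 15, rank ∂_3 = 0 ⇒ b_2 = 16 − 15 − 0 = 1. So H_2 ≅ Z.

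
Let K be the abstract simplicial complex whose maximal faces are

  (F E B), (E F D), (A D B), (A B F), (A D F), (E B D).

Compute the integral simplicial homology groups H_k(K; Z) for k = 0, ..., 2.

Fix the vertex order A < B < D < E < F and write every simplex with vertices in increasing order. Then dim K = 2 and the simplices of K are:

  0-simplices (5): A, B, D, E, F
  1-simplices (9): AB, AD, AF, BD, BE, BF, DE, DF, EF
  2-simplices (6): ABD, ABF, ADF, BDE, BEF, DEF

Hence C_0 ≅ Z^5, C_1 ≅ Z^9, C_2 ≅ Z^6.

Boundary ∂_1: C_1 → C_0 maps an edge to its endpoints' difference, ∂[p,q] = q − p.
The 5×9 boundary matrix has rank 4 and Smith normal form diag(1,1,1,1).

∂_2: C_2 → C_1 acts by ∂[p,q,r] = [q,r] − [p,r] + [p,q]. For instance
  ∂DEF = EF − DF + DE,
  ∂ABD = BD − AD + AB.
The resulting 9×6 matrix has rank 5, and its Smith normal form has invariant factors (1,1,1,1,1).

Now H_k = ker ∂_k / im ∂_{k+1}, so:

  H_0: rank C_0 − rank ∂_1 = 5 − 4 = 1, and the invariant factors of ∂_1 are all 1, so H_0 ≅ Z.
  H_1: rank ker ∂_1 − rank ∂_2 = (9 − 4) − 5 = 0, and the invariant factors of ∂_2 are all 1, so H_1 ≅ 0.
  H_2: rank ker ∂_2 − rank ∂_3 = (6 − 5) − 0 = 1, and there is no ∂_3, so H_2 ≅ Z.

H_0 = Z,  H_1 = 0,  H_2 = Z.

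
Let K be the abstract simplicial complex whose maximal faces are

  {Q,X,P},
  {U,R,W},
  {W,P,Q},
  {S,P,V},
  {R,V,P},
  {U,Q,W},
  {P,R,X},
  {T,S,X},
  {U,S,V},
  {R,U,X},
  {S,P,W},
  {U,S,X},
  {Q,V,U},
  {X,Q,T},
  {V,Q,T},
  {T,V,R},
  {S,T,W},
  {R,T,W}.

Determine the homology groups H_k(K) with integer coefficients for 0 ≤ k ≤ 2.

Take the total order P < Q < R < S < T < U < V < W < X on the vertex set. Then K (dimension 2) consists of the simplices:

  0-simplices (9): P, Q, R, S, T, U, V, W, X
  1-simplices (27): PQ, PR, PS, PV, PW, PX, QT, QU, QV, QW, QX, RT, RU, RV, RW, RX, ST, SU, SV, SW, SX, TV, TW, TX, UV, UW, UX
  2-simplices (18): PQW, PQX, PRV, PRX, PSV, PSW, QTV, QTX, QUV, QUW, RTV, RTW, RUW, RUX, STW, STX, SUV, SUX

Hence C_0 ≅ Z^9, C_1 ≅ Z^27, C_2 ≅ Z^18.

Boundary ∂_1: C_1 → C_0 maps an edge to its endpoints' difference, ∂[p,q] = q − p. For instance
  ∂UW = W − U.
The resulting 9×27 matrix has rank 8, and its Smith normal form has invariant factors (1,1,1,1,1,1,1,1).

∂_2: C_2 → C_1 sends each 2-simplex [p,q,r] to [q,r] − [p,r] + [p,q]. For instance
  ∂PRX = RX − PX + PR,
  ∂RUX = UX − RX + RU.
As a 27×18 matrix over Z this has rank 17, with invariant factors (1,1,1,1,1,1,1,1,1,1,1,1,1,1,1,1,1).

Now H_k = ker ∂_k / im ∂_{k+1}, so:

  H_0: rank C_0 − rank ∂_1 = 9 − 8 = 1, and the invariant factors of ∂_1 are all 1, so H_0 = Z.
  H_1: rank ker ∂_1 − rank ∂_2 = (27 − 8) − 17 = 2, and the invariant factors of ∂_2 are all 1, so H_1 = Z^2.
  H_2: rank ker ∂_2 − rank ∂_3 = (18 − 17) − 0 = 1, and there is no ∂_3, so H_2 = Z.

As a check, the Euler characteristic is 9 − 27 + 18 = 0, which agrees with 1 − 2 + 1 = 0.

H_0 = Z,  H_1 = Z^2,  H_2 = Z.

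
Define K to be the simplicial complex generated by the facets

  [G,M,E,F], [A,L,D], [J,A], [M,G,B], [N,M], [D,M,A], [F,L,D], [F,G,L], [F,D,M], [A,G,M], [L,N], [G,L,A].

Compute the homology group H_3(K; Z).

We work with the vertex ordering A < B < D < E < F < G < J < L < M < N. The simplices of K, each written with vertices in increasing order, are:

  0-simplices (10): A, B, D, E, F, G, J, L, M, N
  1-simplices (20): AD, AG, AJ, AL, AM, BG, BM, DF, DL, DM, EF, EG, EM, FG, FL, FM, GL, GM, LN, MN
  2-simplices (12): ADL, ADM, AGL, AGM, BGM, DFL, DFM, EFG, EFM, EGM, FGL, FGM
  3-simplices (1): EFGM

so the chain groups are C_0 ≅ Z^10, C_1 ≅ Z^20, C_2 ≅ Z^12, C_3 ≅ Z^1.

The boundary map ∂_1: C_1 → C_0 maps an edge to its endpoints' difference, ∂[p,q] = q − p. For instance
  ∂BM = M − B.
As a 10×20 matrix over Z this has rank 9, with invariant factors (1,1,1,1,1,1,1,1,1).

∂_2: C_2 → C_1 acts by ∂[p,q,r] = [q,r] − [p,r] + [p,q]. For instance
  ∂FGM = GM − FM + FG,
  ∂AGL = GL − AL + AG.
This gives a 20×12 integer matrix of rank 10; reducing to Smith normal form yields diagonal entries (1,1,1,1,1,1,1,1,1,1).

Boundary ∂_3: C_3 → C_2 sends each 3-simplex σ to the alternating sum Σ_i (−1)^i (σ with its i-th vertex removed). For instance
  ∂EFGM = FGM − EGM + EFM − EFG.
The resulting 12×1 matrix has rank 1, and its Smith normal form has invariant factors (1).

Computing H_k = (kernel of ∂_k) / (image of ∂_{k+1}):

  H_3: rank ker ∂_3 − rank ∂_4 = (1 − 1) − 0 = 0, and there is no ∂_4, so H_3 ≅ 0.

H_3 = 0.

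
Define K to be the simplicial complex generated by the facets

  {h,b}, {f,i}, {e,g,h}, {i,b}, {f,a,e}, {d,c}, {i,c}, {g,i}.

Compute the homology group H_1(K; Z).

Order the vertices as a < b < c < d < e < f < g < h < i. Listing each simplex with vertices in this order, K has dimension 2 with simplices:

  0-simplices (9): a, b, c, d, e, f, g, h, i
  1-simplices (12): ae, af, bh, bi, cd, ci, ef, eg, eh, fi, gh, gi
  2-simplices (2): aef, egh

so the chain groups are C_0 ≅ Z^9, C_1 ≅ Z^12, C_2 ≅ Z^2.

Boundary ∂_1: C_1 → C_0 is given by ∂[p,q] = [q] − [p].
As a 9×12 matrix over Z this has rank 8, with invariant factors (1,1,1,1,1,1,1,1).

Boundary ∂_2: C_2 → C_1 acts by ∂[p,q,r] = [q,r] − [p,r] + [p,q]. For instance
  ∂egh = gh − eh + eg,
  ∂aef = ef − af + ae.
This gives a 12×2 integer matrix of rank 2; reducing to Smith normal form yields diagonal entries (1,1).

Computing H_k = (kernel of ∂_k) / (image of ∂_{k+1}):

  H_1: rank ker ∂_1 − rank ∂_2 = (12 − 8) − 2 = 2, and the invariant factors of ∂_2 are all 1, so H_1 = Z^2.

H_1 ≅ Z^2.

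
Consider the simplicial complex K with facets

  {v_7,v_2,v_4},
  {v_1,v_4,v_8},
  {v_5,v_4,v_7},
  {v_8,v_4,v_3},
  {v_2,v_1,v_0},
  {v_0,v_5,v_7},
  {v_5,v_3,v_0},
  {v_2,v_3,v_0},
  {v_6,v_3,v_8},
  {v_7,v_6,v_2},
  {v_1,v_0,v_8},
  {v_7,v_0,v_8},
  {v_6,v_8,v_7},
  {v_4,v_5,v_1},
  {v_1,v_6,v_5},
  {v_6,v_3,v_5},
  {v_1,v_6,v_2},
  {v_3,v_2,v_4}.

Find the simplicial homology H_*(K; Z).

Fix the vertex order v_0 < v_1 < v_2 < v_3 < v_4 < v_5 < v_6 < v_7 < v_8 and write every simplex with vertices in increasing order. Then dim K = 2 and the simplices of K are:

  0-simplices (9): [v_0], [v_1], [v_2], [v_3], [v_4], [v_5], [v_6], [v_7], [v_8]
  1-simplices (27): (27 of them)
  2-simplices (18): (18 of them)

giving chain groups C_0 ≅ Z^9, C_1 ≅ Z^27, C_2 ≅ Z^18.

∂_1: C_1 → C_0 maps an edge to its endpoints' difference, ∂[p,q] = q − p. For instance
  ∂[v_3,v_8] = [v_8] − [v_3].
As a 9×27 matrix over Z this has rank 8, with invariant factors (1,1,1,1,1,1,1,1).

∂_2: C_2 → C_1 acts by ∂[p,q,r] = [q,r] − [p,r] + [p,q]. For instance
  ∂[v_0,v_3,v_5] = [v_3,v_5] − [v_0,v_5] + [v_0,v_3],
  ∂[v_2,v_6,v_7] = [v_6,v_7] − [v_2,v_7] + [v_2,v_6].
As a 27×18 matrix over Z this has rank 17, with invariant factors (1,1,1,1,1,1,1,1,1,1,1,1,1,1,1,1,1).

Computing H_k = (kernel of ∂_k) / (image of ∂_{k+1}):

  H_0: rank C_0 − rank ∂_1 = 9 − 8 = 1, and the invariant factors of ∂_1 are all 1, so H_0 = Z.
  H_1: rank ker ∂_1 − rank ∂_2 = (27 − 8) − 17 = 2, and the invariant factors of ∂_2 are all 1, so H_1 = Z^2.
  H_2: rank ker ∂_2 − rank ∂_3 = (18 − 17) − 0 = 1, and there is no ∂_3, so H_2 = Z.

As a check, the Euler characteristic is 9 − 27 + 18 = 0, which agrees with 1 − 2 + 1 = 0.
(K is a triangulation of the torus T^2.)

H_0 ≅ Z,  H_1 ≅ Z^2,  H_2 ≅ Z.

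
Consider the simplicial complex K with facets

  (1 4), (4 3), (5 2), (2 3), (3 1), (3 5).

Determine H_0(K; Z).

H_0 ≅ Z.

Order the vertices as 1 < 2 < 3 < 4 < 5. Listing each simplex with vertices in this order, K has dimension 1 with simplices:

  0-simplices (5): [1], [2], [3], [4], [5]
  1-simplices (6): [1,3], [1,4], [2,3], [2,5], [3,4], [3,5]

so the chain groups are C_0 ≅ Z^5, C_1 ≅ Z^6.

∂_1: C_1 → C_0 sends each edge [p,q] (with p < q) to q − p. For instance
  ∂[1,3] = [3] − [1].
The resulting 5×6 matrix has rank 4, and its Smith normal form has invariant factors (1,1,1,1).

From H_k ≅ ker(∂_k) / im(∂_{k+1}) we obtain:

  H_0: rank C_0 − rank ∂_1 = 5 − 4 = 1, and the invariant factors of ∂_1 are all 1, so H_0 ≅ Z.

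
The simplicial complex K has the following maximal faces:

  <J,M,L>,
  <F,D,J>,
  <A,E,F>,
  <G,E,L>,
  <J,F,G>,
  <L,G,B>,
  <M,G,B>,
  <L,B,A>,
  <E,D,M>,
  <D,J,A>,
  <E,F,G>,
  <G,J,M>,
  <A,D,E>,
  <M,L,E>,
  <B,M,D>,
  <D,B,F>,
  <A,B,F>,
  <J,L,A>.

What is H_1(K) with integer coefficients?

Fix the vertex order A < B < D < E < F < G < J < L < M and write every simplex with vertices in increasing order. Then dim K = 2 and the simplices of K are:

  0-simplices (9): A, B, D, E, F, G, J, L, M
  1-simplices (27): AB, AD, AE, AF, AJ, AL, BD, BF, BG, BL, BM, DE, DF, DJ, DM, EF, EG, EL, EM, FG, FJ, GJ, GL, GM, JL, JM, LM
  2-simplices (18): ABF, ABL, ADE, ADJ, AEF, AJL, BDF, BDM, BGL, BGM, DEM, DFJ, EFG, EGL, ELM, FGJ, GJM, JLM

giving chain groups C_0 ≅ Z^9, C_1 ≅ Z^27, C_2 ≅ Z^18.

The boundary map ∂_1: C_1 → C_0 maps an edge to its endpoints' difference, ∂[p,q] = q − p.
As a 9×27 matrix over Z this has rank 8, with invariant factors (1,1,1,1,1,1,1,1).

Boundary ∂_2: C_2 → C_1 acts by ∂[p,q,r] = [q,r] − [p,r] + [p,q]. For instance
  ∂ABL = BL − AL + AB,
  ∂EFG = FG − EG + EF.
The 27×18 boundary matrix has rank 18 and Smith normal form diag(1,1,1,1,1,1,1,1,1,1,1,1,1,1,1,1,1,2).

From H_k ≅ ker(∂_k) / im(∂_{k+1}) we obtain:

  H_1: rank ker ∂_1 − rank ∂_2 = (27 − 8) − 18 = 1, and ∂_2 has invariant factor 2 > 1, so H_1 = Z ⊕ Z/2.

H_1 ≅ Z ⊕ Z/2.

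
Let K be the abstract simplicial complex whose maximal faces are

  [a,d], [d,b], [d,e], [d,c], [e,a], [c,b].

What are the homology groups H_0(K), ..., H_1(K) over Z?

H_0 = Z,  H_1 = Z^2.

Fix the vertex order a < b < c < d < e and write every simplex with vertices in increasing order. Then dim K = 1 and the simplices of K are:

  0-simplices (5): a, b, c, d, e
  1-simplices (6): ad, ae, bc, bd, cd, de

Hence C_0 ≅ Z^5, C_1 ≅ Z^6.

Boundary ∂_1: C_1 → C_0 maps an edge to its endpoints' difference, ∂[p,q] = q − p. For instance
  ∂ad = d − a.
This gives a 5×6 integer matrix of rank 4; reducing to Smith normal form yields diagonal entries (1,1,1,1).

From H_k ≅ ker(∂_k) / im(∂_{k+1}) we obtain:

  H_0: rank C_0 − rank ∂_1 = 5 − 4 = 1, and the invariant factors of ∂_1 are all 1, so H_0 ≅ Z.
  H_1: rank ker ∂_1 − rank ∂_2 = (6 − 4) − 0 = 2, and there is no ∂_2, so H_1 ≅ Z^2.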